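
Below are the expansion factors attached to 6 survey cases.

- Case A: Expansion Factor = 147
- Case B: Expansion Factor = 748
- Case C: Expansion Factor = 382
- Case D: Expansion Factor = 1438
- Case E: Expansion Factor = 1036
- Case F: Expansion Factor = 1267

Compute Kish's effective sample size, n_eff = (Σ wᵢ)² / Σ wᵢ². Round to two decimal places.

Σ wᵢ = 147 + 748 + 382 + 1438 + 1036 + 1267 = 5018
Σ wᵢ² = 21609 + 559504 + 145924 + 2067844 + 1073296 + 1605289 = 5473466
n_eff = 5018² / 5473466 = 25180324 / 5473466 = 4.6004349

4.60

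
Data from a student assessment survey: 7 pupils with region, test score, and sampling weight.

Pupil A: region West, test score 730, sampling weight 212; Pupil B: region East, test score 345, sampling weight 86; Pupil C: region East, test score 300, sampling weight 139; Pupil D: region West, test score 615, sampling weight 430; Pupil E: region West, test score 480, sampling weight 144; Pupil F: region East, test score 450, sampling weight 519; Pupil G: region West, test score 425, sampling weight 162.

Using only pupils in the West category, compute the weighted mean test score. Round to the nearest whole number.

West rows: A, D, E, G
Weighted sum = 730×212 + 615×430 + 480×144 + 425×162
  = 154760 + 264450 + 69120 + 68850 = 557180
Sum of weights = 212 + 430 + 144 + 162 = 948
Weighted mean = 557180 / 948 = 587.74262

588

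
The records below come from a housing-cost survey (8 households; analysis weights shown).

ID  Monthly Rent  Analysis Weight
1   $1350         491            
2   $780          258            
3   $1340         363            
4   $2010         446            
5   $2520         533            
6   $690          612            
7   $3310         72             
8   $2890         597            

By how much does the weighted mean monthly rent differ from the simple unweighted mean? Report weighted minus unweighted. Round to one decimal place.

-89.0

Unweighted sum = 1350 + 780 + 1340 + 2010 + 2520 + 690 + 3310 + 2890 = 14890
Unweighted mean = 14890 / 8 = 1861.25
Weighted sum = 1350×491 + 780×258 + 1340×363 + 2010×446 + 2520×533 + 690×612 + 3310×72 + 2890×597
  = 662850 + 201240 + 486420 + 896460 + 1343160 + 422280 + 238320 + 1725330 = 5976060
Sum of weights = 491 + 258 + 363 + 446 + 533 + 612 + 72 + 597 = 3372
Weighted mean = 5976060 / 3372 = 1772.2598
Difference (weighted minus unweighted) = -88.990214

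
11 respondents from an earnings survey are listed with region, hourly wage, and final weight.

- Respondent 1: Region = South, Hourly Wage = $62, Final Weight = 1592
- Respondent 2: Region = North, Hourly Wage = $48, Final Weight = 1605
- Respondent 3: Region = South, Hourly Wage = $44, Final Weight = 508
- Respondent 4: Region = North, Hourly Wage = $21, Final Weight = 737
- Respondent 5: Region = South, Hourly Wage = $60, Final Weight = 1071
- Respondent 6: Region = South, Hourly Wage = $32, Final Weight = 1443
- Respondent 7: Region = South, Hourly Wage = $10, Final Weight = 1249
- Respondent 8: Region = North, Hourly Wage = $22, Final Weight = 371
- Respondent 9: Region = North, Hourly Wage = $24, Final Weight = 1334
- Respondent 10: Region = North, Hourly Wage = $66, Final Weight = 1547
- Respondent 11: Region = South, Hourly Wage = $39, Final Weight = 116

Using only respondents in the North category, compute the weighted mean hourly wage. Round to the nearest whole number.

North rows: 2, 4, 8, 9, 10
Weighted sum = 48×1605 + 21×737 + 22×371 + 24×1334 + 66×1547
  = 234797
Sum of weights = 1605 + 737 + 371 + 1334 + 1547 = 5594
Weighted mean = 234797 / 5594 = 41.973007

42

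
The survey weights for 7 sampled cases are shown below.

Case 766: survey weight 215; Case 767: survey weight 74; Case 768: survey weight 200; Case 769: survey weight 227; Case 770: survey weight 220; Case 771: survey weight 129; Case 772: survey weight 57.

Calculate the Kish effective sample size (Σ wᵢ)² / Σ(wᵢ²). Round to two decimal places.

Σ wᵢ = 215 + 74 + 200 + 227 + 220 + 129 + 57 = 1122
Σ wᵢ² = 46225 + 5476 + 40000 + 51529 + 48400 + 16641 + 3249 = 211520
n_eff = 1122² / 211520 = 1258884 / 211520 = 5.9516074

5.95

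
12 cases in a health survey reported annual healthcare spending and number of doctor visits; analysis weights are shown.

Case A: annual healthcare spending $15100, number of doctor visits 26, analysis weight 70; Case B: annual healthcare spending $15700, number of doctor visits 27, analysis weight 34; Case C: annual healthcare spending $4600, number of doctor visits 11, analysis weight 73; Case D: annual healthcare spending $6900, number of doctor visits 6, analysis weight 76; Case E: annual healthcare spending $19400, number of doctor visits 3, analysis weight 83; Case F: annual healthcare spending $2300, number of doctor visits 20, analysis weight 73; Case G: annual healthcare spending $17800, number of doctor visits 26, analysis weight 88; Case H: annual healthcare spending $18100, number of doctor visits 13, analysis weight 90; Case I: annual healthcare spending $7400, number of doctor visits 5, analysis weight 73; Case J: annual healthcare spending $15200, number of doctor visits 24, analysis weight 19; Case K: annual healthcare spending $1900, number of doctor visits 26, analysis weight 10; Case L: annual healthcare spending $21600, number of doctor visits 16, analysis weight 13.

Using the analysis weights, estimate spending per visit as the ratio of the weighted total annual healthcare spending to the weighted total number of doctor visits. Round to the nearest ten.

Σ wᵢ·y = 8553300
Σ wᵢ·x = 26×70 + 27×34 + 11×73 + 6×76 + 3×83 + 20×73 + 26×88 + 13×90 + 5×73 + 24×19 + 26×10 + 16×13
  = 1820 + 918 + 803 + 456 + 249 + 1460 + 2288 + 1170 + 365 + 456 + 260 + 208 = 10453
Ratio = 8553300 / 10453 = 818.2627

820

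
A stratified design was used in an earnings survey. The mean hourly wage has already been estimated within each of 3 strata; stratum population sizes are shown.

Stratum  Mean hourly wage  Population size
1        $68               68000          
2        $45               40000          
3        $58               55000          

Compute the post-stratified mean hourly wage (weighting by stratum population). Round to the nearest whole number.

Σ Nₕ·x̄ₕ = 68×68000 + 45×40000 + 58×55000
  = 9614000
Σ Nₕ = 68000 + 40000 + 55000 = 163000
Overall mean = 9614000 / 163000 = 58.981595

59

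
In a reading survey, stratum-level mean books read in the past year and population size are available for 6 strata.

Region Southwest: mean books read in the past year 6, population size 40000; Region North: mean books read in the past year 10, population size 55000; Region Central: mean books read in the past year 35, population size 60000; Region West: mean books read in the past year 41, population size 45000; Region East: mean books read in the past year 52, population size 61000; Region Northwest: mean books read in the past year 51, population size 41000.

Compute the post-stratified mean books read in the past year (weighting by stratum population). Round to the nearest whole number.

Σ Nₕ·x̄ₕ = 6×40000 + 10×55000 + 35×60000 + 41×45000 + 52×61000 + 51×41000
  = 240000 + 550000 + 2100000 + 1845000 + 3172000 + 2091000 = 9998000
Σ Nₕ = 40000 + 55000 + 60000 + 45000 + 61000 + 41000 = 302000
Overall mean = 9998000 / 302000 = 33.10596

33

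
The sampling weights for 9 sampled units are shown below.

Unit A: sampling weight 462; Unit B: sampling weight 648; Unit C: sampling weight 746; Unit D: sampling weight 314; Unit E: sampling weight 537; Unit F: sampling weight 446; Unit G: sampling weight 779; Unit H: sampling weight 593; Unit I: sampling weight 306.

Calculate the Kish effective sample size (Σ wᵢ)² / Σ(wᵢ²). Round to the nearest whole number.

8

Σ wᵢ = 462 + 648 + 746 + 314 + 537 + 446 + 779 + 593 + 306 = 4831
Σ wᵢ² = 213444 + 419904 + 556516 + 98596 + 288369 + 198916 + 606841 + 351649 + 93636 = 2827871
n_eff = 4831² / 2827871 = 23338561 / 2827871 = 8.2530501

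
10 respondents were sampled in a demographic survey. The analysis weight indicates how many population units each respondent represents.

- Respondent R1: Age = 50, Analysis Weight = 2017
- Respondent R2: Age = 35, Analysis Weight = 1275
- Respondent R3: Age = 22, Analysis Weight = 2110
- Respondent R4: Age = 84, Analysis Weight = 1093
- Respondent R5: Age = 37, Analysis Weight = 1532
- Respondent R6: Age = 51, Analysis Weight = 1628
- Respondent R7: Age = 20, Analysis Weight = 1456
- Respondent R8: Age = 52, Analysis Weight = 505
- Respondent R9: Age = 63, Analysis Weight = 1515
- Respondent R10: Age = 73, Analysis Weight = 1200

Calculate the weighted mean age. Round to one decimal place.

46.2

Weighted sum = 50×2017 + 35×1275 + 22×2110 + 84×1093 + 37×1532 + 51×1628 + 20×1456 + 52×505 + 63×1515 + 73×1200
  = 661844
Sum of weights = 2017 + 1275 + 2110 + 1093 + 1532 + 1628 + 1456 + 505 + 1515 + 1200 = 14331
Weighted mean = 661844 / 14331 = 46.182681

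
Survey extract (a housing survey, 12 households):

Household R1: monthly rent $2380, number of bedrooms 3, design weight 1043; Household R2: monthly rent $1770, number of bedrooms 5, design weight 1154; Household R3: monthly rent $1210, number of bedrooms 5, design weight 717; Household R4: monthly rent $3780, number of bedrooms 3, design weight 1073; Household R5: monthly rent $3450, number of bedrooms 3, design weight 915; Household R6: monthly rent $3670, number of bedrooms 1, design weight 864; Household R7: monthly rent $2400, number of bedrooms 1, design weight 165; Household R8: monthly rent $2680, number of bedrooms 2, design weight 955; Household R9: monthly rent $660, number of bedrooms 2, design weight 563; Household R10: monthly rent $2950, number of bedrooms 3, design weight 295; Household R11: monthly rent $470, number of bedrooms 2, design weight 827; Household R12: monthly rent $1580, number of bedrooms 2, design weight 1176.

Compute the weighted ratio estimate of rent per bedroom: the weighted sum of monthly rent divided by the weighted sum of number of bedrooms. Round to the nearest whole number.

Σ wᵢ·y = 2380×1043 + 1770×1154 + 1210×717 + 3780×1073 + 3450×915 + 3670×864 + 2400×165 + 2680×955 + 660×563 + 2950×295 + 470×827 + 1580×1176
  = 2482340 + 2042580 + 867570 + 4055940 + 3156750 + 3170880 + 396000 + 2559400 + 371580 + 870250 + 388690 + 1858080 = 22220060
Σ wᵢ·x = 3×1043 + 5×1154 + 5×717 + 3×1073 + 3×915 + 1×864 + 1×165 + 2×955 + 2×563 + 3×295 + 2×827 + 2×1176
  = 27404
Ratio = 22220060 / 27404 = 810.83273

811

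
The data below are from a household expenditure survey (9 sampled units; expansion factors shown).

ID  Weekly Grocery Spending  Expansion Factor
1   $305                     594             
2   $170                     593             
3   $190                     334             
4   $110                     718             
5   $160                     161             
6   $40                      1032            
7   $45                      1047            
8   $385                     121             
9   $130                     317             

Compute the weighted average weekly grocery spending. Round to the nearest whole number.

Weighted sum = 305×594 + 170×593 + 190×334 + 110×718 + 160×161 + 40×1032 + 45×1047 + 385×121 + 130×317
  = 181170 + 100810 + 63460 + 78980 + 25760 + 41280 + 47115 + 46585 + 41210 = 626370
Sum of weights = 594 + 593 + 334 + 718 + 161 + 1032 + 1047 + 121 + 317 = 4917
Weighted mean = 626370 / 4917 = 127.38865

127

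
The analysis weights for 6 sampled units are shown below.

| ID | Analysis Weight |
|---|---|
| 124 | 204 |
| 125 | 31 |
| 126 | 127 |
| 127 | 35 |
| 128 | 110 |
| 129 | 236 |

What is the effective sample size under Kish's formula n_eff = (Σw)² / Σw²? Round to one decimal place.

Σ wᵢ = 204 + 31 + 127 + 35 + 110 + 236 = 743
Σ wᵢ² = 41616 + 961 + 16129 + 1225 + 12100 + 55696 = 127727
n_eff = 743² / 127727 = 552049 / 127727 = 4.322101

4.3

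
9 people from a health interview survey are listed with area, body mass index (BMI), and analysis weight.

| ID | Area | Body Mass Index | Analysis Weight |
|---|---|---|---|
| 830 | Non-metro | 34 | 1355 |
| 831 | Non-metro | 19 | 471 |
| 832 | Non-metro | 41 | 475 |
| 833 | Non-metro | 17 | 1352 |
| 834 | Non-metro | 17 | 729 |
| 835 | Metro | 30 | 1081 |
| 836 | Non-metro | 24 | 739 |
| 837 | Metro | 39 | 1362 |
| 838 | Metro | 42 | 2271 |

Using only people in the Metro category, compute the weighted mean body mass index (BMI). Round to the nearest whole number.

38

Metro rows: 835, 837, 838
Weighted sum = 30×1081 + 39×1362 + 42×2271
  = 32430 + 53118 + 95382 = 180930
Sum of weights = 1081 + 1362 + 2271 = 4714
Weighted mean = 180930 / 4714 = 38.381417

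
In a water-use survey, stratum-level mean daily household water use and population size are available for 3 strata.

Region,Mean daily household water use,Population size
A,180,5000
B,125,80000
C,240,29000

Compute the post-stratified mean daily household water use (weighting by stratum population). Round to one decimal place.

156.7

Σ Nₕ·x̄ₕ = 180×5000 + 125×80000 + 240×29000
  = 900000 + 10000000 + 6960000 = 17860000
Σ Nₕ = 5000 + 80000 + 29000 = 114000
Overall mean = 17860000 / 114000 = 156.66667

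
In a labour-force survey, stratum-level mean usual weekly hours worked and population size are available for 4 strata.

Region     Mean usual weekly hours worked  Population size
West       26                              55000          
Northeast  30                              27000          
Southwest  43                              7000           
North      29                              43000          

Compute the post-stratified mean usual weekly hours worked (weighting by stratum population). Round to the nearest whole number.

Σ Nₕ·x̄ₕ = 26×55000 + 30×27000 + 43×7000 + 29×43000
  = 1430000 + 810000 + 301000 + 1247000 = 3788000
Σ Nₕ = 55000 + 27000 + 7000 + 43000 = 132000
Overall mean = 3788000 / 132000 = 28.69697

29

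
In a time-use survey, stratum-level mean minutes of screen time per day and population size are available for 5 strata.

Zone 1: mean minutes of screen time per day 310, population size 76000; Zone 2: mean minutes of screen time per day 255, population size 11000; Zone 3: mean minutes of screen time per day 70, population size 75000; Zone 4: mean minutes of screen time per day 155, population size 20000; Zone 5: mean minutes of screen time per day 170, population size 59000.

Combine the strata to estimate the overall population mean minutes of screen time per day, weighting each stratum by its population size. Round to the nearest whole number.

186

Σ Nₕ·x̄ₕ = 310×76000 + 255×11000 + 70×75000 + 155×20000 + 170×59000
  = 23560000 + 2805000 + 5250000 + 3100000 + 10030000 = 44745000
Σ Nₕ = 76000 + 11000 + 75000 + 20000 + 59000 = 241000
Overall mean = 44745000 / 241000 = 185.6639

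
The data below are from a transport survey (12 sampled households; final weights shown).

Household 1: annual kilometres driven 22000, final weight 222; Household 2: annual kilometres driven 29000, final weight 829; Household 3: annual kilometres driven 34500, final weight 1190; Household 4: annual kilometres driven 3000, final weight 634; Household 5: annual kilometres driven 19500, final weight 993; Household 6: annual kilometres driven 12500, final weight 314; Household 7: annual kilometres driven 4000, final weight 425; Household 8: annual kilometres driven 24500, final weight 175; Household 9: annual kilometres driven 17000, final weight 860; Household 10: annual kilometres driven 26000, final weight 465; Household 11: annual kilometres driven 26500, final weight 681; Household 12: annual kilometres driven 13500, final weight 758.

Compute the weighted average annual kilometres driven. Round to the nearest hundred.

Weighted sum = 22000×222 + 29000×829 + 34500×1190 + 3000×634 + 19500×993 + 12500×314 + 4000×425 + 24500×175 + 17000×860 + 26000×465 + 26500×681 + 13500×758
  = 4884000 + 24041000 + 41055000 + 1902000 + 19363500 + 3925000 + 1700000 + 4287500 + 14620000 + 12090000 + 18046500 + 10233000 = 156147500
Sum of weights = 222 + 829 + 1190 + 634 + 993 + 314 + 425 + 175 + 860 + 465 + 681 + 758 = 7546
Weighted mean = 156147500 / 7546 = 20692.751

20700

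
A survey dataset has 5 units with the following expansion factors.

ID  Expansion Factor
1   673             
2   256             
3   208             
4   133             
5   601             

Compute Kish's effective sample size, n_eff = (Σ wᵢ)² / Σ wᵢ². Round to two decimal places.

Σ wᵢ = 673 + 256 + 208 + 133 + 601 = 1871
Σ wᵢ² = 452929 + 65536 + 43264 + 17689 + 361201 = 940619
n_eff = 1871² / 940619 = 3500641 / 940619 = 3.7216354

3.72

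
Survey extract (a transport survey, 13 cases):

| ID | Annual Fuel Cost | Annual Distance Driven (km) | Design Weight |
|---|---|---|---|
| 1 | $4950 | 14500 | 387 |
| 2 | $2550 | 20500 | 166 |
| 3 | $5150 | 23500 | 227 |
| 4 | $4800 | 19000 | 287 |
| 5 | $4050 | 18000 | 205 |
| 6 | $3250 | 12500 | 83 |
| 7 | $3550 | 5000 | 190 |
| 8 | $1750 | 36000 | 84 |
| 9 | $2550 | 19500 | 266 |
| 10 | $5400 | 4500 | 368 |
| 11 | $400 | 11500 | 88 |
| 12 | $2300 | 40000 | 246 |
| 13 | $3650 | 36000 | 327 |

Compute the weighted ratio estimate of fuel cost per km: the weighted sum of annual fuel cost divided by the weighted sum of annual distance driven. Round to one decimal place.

0.2

Σ wᵢ·y = 11267150
Σ wᵢ·x = 57970500
Ratio = 11267150 / 57970500 = 0.19436006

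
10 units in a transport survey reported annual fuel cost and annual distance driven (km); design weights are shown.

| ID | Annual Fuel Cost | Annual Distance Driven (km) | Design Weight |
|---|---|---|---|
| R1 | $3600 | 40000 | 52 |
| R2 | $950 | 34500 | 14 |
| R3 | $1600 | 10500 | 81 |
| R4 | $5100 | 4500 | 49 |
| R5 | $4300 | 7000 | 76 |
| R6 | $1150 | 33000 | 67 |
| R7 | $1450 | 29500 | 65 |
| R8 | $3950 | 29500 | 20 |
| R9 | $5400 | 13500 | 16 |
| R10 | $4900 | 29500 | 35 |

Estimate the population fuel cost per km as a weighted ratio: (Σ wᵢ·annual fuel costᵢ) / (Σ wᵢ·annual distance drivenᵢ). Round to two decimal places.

Σ wᵢ·y = 3600×52 + 950×14 + 1600×81 + 5100×49 + 4300×76 + 1150×67 + 1450×65 + 3950×20 + 5400×16 + 4900×35
  = 187200 + 13300 + 129600 + 249900 + 326800 + 77050 + 94250 + 79000 + 86400 + 171500 = 1415000
Σ wᵢ·x = 40000×52 + 34500×14 + 10500×81 + 4500×49 + 7000×76 + 33000×67 + 29500×65 + 29500×20 + 13500×16 + 29500×35
  = 2080000 + 483000 + 850500 + 220500 + 532000 + 2211000 + 1917500 + 590000 + 216000 + 1032500 = 10133000
Ratio = 1415000 / 10133000 = 0.13964275

0.14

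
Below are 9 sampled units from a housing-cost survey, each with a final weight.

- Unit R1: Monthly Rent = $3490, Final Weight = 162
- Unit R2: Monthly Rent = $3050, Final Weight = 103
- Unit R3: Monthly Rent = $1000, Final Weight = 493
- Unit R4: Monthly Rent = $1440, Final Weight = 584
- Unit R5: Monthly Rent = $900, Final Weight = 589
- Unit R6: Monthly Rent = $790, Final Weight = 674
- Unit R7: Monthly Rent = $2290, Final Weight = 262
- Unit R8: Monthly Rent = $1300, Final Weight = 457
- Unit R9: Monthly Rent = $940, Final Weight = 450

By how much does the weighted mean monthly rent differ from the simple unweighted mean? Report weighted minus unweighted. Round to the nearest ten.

-390

Unweighted sum = 3490 + 3050 + 1000 + 1440 + 900 + 790 + 2290 + 1300 + 940 = 15200
Unweighted mean = 15200 / 9 = 1688.8889
Weighted sum = 3490×162 + 3050×103 + 1000×493 + 1440×584 + 900×589 + 790×674 + 2290×262 + 1300×457 + 940×450
  = 565380 + 314150 + 493000 + 840960 + 530100 + 532460 + 599980 + 594100 + 423000 = 4893130
Sum of weights = 162 + 103 + 493 + 584 + 589 + 674 + 262 + 457 + 450 = 3774
Weighted mean = 4893130 / 3774 = 1296.5368
Difference (weighted minus unweighted) = -392.35206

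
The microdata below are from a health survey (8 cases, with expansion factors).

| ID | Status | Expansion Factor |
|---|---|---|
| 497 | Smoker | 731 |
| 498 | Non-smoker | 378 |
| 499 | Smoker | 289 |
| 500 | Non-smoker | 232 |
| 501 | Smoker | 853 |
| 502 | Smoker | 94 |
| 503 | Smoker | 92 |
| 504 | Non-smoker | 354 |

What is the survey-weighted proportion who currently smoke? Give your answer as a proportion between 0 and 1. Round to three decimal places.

0.681

Sum of weights for 'Smoker' = 731 + 289 + 853 + 94 + 92 = 2059
Total weight = 3023
Weighted proportion = 2059 / 3023 = 0.68111148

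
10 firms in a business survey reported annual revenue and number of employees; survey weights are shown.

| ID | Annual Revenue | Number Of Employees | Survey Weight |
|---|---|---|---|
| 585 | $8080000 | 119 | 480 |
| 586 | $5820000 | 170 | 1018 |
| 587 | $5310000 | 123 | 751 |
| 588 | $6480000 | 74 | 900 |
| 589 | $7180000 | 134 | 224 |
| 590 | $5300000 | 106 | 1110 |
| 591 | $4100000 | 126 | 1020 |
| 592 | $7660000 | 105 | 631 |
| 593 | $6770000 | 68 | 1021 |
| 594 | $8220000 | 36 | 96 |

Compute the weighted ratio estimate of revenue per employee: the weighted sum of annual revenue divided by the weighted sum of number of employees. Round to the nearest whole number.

Σ wᵢ·y = 8080000×480 + 5820000×1018 + 5310000×751 + 6480000×900 + 7180000×224 + 5300000×1110 + 4100000×1020 + 7660000×631 + 6770000×1021 + 8220000×96
  = 3878400000 + 5924760000 + 3987810000 + 5832000000 + 1608320000 + 5883000000 + 4182000000 + 4833460000 + 6912170000 + 789120000 = 43831040000
Σ wᵢ·x = 119×480 + 170×1018 + 123×751 + 74×900 + 134×224 + 106×1110 + 126×1020 + 105×631 + 68×1021 + 36×96
  = 804488
Ratio = 43831040000 / 804488 = 54483.15

54483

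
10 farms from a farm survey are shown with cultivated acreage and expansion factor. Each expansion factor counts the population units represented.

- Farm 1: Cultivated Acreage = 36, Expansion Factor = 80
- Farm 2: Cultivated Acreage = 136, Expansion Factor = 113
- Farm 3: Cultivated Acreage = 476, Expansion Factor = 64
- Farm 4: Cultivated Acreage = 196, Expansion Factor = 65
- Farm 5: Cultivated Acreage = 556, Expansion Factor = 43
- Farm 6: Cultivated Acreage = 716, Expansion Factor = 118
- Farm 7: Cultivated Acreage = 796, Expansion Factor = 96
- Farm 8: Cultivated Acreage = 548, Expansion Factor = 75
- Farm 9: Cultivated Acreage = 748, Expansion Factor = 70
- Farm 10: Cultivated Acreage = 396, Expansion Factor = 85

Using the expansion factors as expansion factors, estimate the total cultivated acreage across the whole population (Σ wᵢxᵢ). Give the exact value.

Weighted total = 373384

373384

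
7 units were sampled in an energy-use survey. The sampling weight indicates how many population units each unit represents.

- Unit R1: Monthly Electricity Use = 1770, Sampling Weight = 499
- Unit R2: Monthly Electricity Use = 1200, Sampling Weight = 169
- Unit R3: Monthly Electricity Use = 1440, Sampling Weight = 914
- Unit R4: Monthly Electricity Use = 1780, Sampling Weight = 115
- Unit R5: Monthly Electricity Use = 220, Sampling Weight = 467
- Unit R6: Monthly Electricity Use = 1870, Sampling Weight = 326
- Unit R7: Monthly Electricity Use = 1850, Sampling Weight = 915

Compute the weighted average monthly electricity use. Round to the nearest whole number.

1472

Weighted sum = 1770×499 + 1200×169 + 1440×914 + 1780×115 + 220×467 + 1870×326 + 1850×915
  = 5012000
Sum of weights = 499 + 169 + 914 + 115 + 467 + 326 + 915 = 3405
Weighted mean = 5012000 / 3405 = 1471.953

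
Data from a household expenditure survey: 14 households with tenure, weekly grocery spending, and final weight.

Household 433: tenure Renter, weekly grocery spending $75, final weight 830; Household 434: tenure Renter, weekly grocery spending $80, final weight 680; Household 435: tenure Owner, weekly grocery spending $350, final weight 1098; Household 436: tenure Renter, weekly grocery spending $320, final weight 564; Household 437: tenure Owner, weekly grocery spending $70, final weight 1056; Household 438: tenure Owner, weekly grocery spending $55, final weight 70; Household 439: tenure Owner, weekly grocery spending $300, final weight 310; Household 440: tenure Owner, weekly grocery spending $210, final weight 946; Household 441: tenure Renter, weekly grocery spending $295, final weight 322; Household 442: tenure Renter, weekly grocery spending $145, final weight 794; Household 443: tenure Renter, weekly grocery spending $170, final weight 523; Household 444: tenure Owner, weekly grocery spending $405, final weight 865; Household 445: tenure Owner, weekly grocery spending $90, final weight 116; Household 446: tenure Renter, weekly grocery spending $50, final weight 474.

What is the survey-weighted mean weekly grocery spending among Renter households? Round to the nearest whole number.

Renter rows: 433, 434, 436, 441, 442, 443, 446
Weighted sum = 75×830 + 80×680 + 320×564 + 295×322 + 145×794 + 170×523 + 50×474
  = 62250 + 54400 + 180480 + 94990 + 115130 + 88910 + 23700 = 619860
Sum of weights = 830 + 680 + 564 + 322 + 794 + 523 + 474 = 4187
Weighted mean = 619860 / 4187 = 148.04395

148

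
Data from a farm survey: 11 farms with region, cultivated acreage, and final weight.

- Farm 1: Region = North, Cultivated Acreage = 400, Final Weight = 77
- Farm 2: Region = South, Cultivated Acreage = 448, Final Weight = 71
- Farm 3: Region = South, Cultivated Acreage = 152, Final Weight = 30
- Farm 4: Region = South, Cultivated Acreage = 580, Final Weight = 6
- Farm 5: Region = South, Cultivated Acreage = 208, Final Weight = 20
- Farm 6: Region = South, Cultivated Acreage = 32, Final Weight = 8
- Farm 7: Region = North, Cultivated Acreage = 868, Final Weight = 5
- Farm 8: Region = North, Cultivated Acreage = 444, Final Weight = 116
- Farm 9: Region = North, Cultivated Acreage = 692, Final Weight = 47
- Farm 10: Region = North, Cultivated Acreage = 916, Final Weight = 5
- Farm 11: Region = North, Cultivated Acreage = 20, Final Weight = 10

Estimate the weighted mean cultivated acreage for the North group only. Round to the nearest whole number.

North rows: 1, 7, 8, 9, 10, 11
Weighted sum = 400×77 + 868×5 + 444×116 + 692×47 + 916×5 + 20×10
  = 30800 + 4340 + 51504 + 32524 + 4580 + 200 = 123948
Sum of weights = 77 + 5 + 116 + 47 + 5 + 10 = 260
Weighted mean = 123948 / 260 = 476.72308

477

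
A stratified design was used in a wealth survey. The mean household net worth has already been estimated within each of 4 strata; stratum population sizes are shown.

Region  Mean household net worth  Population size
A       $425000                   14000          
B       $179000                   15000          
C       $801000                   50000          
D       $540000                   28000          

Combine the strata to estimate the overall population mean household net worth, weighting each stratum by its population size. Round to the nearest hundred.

596300

Σ Nₕ·x̄ₕ = 425000×14000 + 179000×15000 + 801000×50000 + 540000×28000
  = 5950000000 + 2685000000 + 40050000000 + 15120000000 = 63805000000
Σ Nₕ = 107000
Overall mean = 63805000000 / 107000 = 596308.41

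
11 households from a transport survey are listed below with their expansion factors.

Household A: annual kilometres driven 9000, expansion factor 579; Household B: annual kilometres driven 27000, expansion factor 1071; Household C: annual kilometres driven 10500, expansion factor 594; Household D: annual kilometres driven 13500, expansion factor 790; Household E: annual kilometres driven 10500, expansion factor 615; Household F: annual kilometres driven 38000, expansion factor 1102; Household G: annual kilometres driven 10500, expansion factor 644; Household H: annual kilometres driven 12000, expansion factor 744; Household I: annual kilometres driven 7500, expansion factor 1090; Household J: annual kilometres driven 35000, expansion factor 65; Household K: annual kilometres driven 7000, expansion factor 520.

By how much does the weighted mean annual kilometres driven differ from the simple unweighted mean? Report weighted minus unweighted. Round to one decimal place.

Unweighted sum = 9000 + 27000 + 10500 + 13500 + 10500 + 38000 + 10500 + 12000 + 7500 + 35000 + 7000 = 180500
Unweighted mean = 180500 / 11 = 16409.091
Weighted sum = 9000×579 + 27000×1071 + 10500×594 + 13500×790 + 10500×615 + 38000×1102 + 10500×644 + 12000×744 + 7500×1090 + 35000×65 + 7000×520
  = 5211000 + 28917000 + 6237000 + 10665000 + 6457500 + 41876000 + 6762000 + 8928000 + 8175000 + 2275000 + 3640000 = 129143500
Sum of weights = 7814
Weighted mean = 129143500 / 7814 = 16527.195
Difference (weighted minus unweighted) = 118.10387

118.1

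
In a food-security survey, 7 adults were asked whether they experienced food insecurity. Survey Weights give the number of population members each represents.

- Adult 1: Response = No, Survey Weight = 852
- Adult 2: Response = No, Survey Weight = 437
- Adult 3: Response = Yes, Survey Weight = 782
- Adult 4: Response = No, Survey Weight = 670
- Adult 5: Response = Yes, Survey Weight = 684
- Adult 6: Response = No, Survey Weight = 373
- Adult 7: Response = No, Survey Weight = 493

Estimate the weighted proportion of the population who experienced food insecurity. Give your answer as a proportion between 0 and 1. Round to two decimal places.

Sum of weights for 'Yes' = 782 + 684 = 1466
Total weight = 852 + 437 + 782 + 670 + 684 + 373 + 493 = 4291
Weighted proportion = 1466 / 4291 = 0.3416453

0.34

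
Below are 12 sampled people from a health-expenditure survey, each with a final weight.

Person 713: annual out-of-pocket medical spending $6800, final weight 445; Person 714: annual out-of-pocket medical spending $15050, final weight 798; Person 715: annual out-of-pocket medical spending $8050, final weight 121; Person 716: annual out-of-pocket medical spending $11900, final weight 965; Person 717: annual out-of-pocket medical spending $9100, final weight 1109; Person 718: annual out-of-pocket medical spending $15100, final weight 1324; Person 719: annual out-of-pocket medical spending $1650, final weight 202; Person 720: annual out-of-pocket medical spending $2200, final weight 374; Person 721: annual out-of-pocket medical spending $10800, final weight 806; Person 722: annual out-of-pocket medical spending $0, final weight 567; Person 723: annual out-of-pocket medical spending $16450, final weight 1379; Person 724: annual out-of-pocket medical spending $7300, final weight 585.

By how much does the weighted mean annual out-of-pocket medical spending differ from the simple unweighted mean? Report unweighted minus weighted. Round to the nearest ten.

-2180

Unweighted sum = 104400
Unweighted mean = 104400 / 12 = 8700
Weighted sum = 6800×445 + 15050×798 + 8050×121 + 11900×965 + 9100×1109 + 15100×1324 + 1650×202 + 2200×374 + 10800×806 + 0×567 + 16450×1379 + 7300×585
  = 94393700
Sum of weights = 8675
Weighted mean = 94393700 / 8675 = 10881.118
Difference (unweighted minus weighted) = -2181.1182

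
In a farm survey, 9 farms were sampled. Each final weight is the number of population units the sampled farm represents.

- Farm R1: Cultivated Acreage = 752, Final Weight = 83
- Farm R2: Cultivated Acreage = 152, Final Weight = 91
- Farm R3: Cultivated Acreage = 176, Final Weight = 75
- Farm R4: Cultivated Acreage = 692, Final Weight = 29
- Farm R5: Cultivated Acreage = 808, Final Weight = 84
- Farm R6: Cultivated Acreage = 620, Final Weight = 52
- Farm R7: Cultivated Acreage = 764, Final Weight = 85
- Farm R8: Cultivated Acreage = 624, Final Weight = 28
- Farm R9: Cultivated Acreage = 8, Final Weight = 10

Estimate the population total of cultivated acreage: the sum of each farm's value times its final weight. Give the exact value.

Weighted total = 752×83 + 152×91 + 176×75 + 692×29 + 808×84 + 620×52 + 764×85 + 624×28 + 8×10
  = 292120

292120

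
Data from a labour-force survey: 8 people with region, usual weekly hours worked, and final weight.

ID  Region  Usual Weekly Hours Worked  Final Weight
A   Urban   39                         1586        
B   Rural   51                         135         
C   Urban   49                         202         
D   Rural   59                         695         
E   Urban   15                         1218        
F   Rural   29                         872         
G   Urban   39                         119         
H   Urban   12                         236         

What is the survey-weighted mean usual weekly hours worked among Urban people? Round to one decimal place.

Urban rows: A, C, E, G, H
Weighted sum = 39×1586 + 49×202 + 15×1218 + 39×119 + 12×236
  = 97495
Sum of weights = 3361
Weighted mean = 97495 / 3361 = 29.007736

29.0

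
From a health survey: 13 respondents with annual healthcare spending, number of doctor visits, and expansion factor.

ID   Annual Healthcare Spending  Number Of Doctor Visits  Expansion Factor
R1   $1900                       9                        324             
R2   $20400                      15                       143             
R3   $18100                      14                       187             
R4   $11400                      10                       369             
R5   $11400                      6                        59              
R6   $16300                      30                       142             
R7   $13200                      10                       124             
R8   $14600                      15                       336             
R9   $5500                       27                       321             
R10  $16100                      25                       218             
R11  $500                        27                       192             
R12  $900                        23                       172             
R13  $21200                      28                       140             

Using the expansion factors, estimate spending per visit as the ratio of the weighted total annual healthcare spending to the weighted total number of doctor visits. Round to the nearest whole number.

Σ wᵢ·y = 29147800
Σ wᵢ·x = 49440
Ratio = 29147800 / 49440 = 589.55906

590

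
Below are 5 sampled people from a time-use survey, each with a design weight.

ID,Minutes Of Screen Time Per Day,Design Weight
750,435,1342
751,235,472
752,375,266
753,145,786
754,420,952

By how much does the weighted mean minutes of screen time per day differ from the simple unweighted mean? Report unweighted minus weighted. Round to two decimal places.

Unweighted sum = 435 + 235 + 375 + 145 + 420 = 1610
Unweighted mean = 1610 / 5 = 322
Weighted sum = 435×1342 + 235×472 + 375×266 + 145×786 + 420×952
  = 583770 + 110920 + 99750 + 113970 + 399840 = 1308250
Sum of weights = 1342 + 472 + 266 + 786 + 952 = 3818
Weighted mean = 1308250 / 3818 = 342.65322
Difference (unweighted minus weighted) = -20.653222

-20.65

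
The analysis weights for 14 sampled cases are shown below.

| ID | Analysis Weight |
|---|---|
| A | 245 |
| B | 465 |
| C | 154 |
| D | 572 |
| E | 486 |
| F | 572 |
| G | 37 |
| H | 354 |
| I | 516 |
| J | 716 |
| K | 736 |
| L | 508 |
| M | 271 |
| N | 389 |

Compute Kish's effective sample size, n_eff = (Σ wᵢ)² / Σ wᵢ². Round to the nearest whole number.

Σ wᵢ = 6021
Σ wᵢ² = 3120649
n_eff = 6021² / 3120649 = 36252441 / 3120649 = 11.616956

12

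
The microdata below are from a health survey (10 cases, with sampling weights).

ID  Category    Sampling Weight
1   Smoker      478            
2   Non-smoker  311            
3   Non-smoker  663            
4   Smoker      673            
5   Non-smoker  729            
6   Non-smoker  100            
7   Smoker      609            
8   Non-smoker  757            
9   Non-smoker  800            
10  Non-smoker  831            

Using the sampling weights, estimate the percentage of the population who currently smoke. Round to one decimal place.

29.6

Sum of weights for 'Smoker' = 478 + 673 + 609 = 1760
Total weight = 5951
Weighted proportion = 1760 / 5951 = 0.29574861 → 29.574861%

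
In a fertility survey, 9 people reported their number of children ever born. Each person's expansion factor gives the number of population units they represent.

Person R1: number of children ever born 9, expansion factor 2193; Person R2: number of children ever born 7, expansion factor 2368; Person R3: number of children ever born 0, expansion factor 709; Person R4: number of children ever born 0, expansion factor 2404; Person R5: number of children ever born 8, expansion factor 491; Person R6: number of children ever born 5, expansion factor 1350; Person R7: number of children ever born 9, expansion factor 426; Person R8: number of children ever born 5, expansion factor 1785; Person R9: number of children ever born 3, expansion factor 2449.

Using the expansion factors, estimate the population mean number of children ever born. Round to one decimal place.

Weighted sum = 67097
Sum of weights = 2193 + 2368 + 709 + 2404 + 491 + 1350 + 426 + 1785 + 2449 = 14175
Weighted mean = 67097 / 14175 = 4.7334744

4.7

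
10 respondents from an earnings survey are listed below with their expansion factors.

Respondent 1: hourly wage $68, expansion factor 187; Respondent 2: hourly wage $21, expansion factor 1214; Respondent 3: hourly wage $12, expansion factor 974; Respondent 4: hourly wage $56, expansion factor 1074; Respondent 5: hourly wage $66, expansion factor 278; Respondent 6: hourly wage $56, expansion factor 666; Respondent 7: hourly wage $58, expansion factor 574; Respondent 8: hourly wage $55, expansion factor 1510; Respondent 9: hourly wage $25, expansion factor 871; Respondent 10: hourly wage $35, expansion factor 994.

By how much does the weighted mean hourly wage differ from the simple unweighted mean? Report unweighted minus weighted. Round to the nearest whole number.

Unweighted sum = 68 + 21 + 12 + 56 + 66 + 56 + 58 + 55 + 25 + 35 = 452
Unweighted mean = 452 / 10 = 45.2
Weighted sum = 68×187 + 21×1214 + 12×974 + 56×1074 + 66×278 + 56×666 + 58×574 + 55×1510 + 25×871 + 35×994
  = 12716 + 25494 + 11688 + 60144 + 18348 + 37296 + 33292 + 83050 + 21775 + 34790 = 338593
Sum of weights = 187 + 1214 + 974 + 1074 + 278 + 666 + 574 + 1510 + 871 + 994 = 8342
Weighted mean = 338593 / 8342 = 40.588947
Difference (unweighted minus weighted) = 4.6110525

5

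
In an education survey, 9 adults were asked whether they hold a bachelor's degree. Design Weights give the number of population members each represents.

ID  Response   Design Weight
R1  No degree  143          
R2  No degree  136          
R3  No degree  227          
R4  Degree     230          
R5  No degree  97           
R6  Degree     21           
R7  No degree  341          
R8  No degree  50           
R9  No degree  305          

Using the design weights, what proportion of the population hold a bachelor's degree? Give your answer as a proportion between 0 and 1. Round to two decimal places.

Sum of weights for 'Degree' = 230 + 21 = 251
Total weight = 143 + 136 + 227 + 230 + 97 + 21 + 341 + 50 + 305 = 1550
Weighted proportion = 251 / 1550 = 0.16193548

0.16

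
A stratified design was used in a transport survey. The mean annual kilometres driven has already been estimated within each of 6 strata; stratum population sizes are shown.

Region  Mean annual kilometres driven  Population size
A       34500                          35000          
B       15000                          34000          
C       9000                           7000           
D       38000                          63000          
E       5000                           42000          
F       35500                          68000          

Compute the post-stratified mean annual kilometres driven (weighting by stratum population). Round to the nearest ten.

Σ Nₕ·x̄ₕ = 34500×35000 + 15000×34000 + 9000×7000 + 38000×63000 + 5000×42000 + 35500×68000
  = 1207500000 + 510000000 + 63000000 + 2394000000 + 210000000 + 2414000000 = 6798500000
Σ Nₕ = 249000
Overall mean = 6798500000 / 249000 = 27303.213

27300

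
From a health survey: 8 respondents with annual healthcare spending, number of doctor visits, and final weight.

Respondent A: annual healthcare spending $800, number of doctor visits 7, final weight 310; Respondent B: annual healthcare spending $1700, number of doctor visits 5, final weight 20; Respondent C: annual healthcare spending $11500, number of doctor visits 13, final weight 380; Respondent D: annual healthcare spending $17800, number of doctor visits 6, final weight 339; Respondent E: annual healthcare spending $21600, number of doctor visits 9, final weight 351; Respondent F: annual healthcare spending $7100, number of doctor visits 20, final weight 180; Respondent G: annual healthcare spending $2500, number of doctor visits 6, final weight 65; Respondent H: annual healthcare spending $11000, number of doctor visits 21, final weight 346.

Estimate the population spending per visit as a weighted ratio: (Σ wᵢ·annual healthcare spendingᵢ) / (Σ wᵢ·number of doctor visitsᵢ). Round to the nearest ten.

Σ wᵢ·y = 800×310 + 1700×20 + 11500×380 + 17800×339 + 21600×351 + 7100×180 + 2500×65 + 11000×346
  = 248000 + 34000 + 4370000 + 6034200 + 7581600 + 1278000 + 162500 + 3806000 = 23514300
Σ wᵢ·x = 7×310 + 5×20 + 13×380 + 6×339 + 9×351 + 20×180 + 6×65 + 21×346
  = 2170 + 100 + 4940 + 2034 + 3159 + 3600 + 390 + 7266 = 23659
Ratio = 23514300 / 23659 = 993.88393

990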